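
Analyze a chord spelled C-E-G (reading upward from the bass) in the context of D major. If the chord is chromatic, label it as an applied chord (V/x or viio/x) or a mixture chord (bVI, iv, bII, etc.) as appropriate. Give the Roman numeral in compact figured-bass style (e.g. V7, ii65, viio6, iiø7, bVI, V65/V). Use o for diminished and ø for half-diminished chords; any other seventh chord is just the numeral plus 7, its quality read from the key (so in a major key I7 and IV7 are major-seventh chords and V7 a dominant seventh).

Stacked in thirds the chord is C-E-G: a major triad on C.
C is the lowered seventh degree of D major (diatonic 7 would be C#). This is a major triad on the lowered seventh degree (the subtonic), borrowed from the parallel minor.

bVII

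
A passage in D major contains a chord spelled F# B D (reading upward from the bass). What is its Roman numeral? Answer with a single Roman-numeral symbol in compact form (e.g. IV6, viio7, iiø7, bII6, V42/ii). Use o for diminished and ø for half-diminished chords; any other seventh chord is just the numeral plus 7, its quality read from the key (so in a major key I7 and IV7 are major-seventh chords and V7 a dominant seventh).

vi64

Stacked in thirds the chord is B-D-F#: a minor triad on B.
B is scale degree 6 in D major, and a minor triad on that degree is written vi.
With F# in the bass the chord is in second inversion, so the figured bass is 64.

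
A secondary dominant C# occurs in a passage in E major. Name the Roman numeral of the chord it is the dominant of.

The chord is a major triad on C#.
A dominant resolves down a perfect fifth: C# → F#. In E major, F# is scale degree 2, i.e. ii.

ii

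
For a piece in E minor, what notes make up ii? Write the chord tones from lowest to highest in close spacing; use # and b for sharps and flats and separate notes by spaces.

F# A C#

Scale degree 2 in E minor is F#; here the chord built on it is altered to a minor triad. ii is the minor supertonic, borrowed from the parallel major (the Dorian ii).
So the chord is F#-A-C#.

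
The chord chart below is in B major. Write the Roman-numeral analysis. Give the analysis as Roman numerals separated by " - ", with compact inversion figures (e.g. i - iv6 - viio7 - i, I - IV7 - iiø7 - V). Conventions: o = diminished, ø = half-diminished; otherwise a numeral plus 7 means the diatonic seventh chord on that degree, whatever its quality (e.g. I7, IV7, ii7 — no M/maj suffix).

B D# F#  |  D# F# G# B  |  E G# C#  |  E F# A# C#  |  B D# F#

I - vi43 - ii6 - V42 - I

B-D#-F#: root B is the tonic; major triad there is I.
D#-F#-G#-B: minor seventh chord on G# = scale degree 6 → vi43.
E-G#-C#: root C# is the supertonic; minor triad there is ii6.
E-F#-A#-C#: root F# is the dominant; dominant seventh chord there is V42.
B-D#-F#: major triad on B = scale degree 1 → I.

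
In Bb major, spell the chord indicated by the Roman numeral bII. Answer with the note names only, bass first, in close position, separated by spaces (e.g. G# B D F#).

Cb Eb Gb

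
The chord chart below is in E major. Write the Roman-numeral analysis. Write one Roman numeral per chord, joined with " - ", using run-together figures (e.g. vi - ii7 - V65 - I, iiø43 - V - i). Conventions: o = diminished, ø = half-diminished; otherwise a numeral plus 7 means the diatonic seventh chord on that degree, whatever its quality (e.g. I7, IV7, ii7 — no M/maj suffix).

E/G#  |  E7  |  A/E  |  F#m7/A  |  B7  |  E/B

E/G# has root E, degree 1 in E major, so I6.
E7 is the secondary dominant of IV (dominant seventh chord on E): V7/IV.
A/E: major triad on A = scale degree 4 → IV64.
F#m7/A: minor seventh chord on F# = scale degree 2 → ii65.
B7: root B is the dominant; dominant seventh chord there is V7.
E/B: root E is the tonic; major triad there is I64.

I6 - V7/IV - IV64 - ii65 - V7 - I64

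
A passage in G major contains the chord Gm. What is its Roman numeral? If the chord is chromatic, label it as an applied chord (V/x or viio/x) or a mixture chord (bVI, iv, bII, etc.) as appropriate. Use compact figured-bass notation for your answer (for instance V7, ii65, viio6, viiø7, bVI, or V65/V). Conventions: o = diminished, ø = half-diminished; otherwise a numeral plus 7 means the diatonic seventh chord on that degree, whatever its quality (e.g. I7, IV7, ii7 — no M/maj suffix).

The pitches G-Bb-D form a minor triad rooted on G.
G is the first degree of G major. This is the minor tonic, borrowed from the parallel minor.

i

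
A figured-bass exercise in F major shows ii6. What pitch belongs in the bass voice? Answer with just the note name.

ii in F major has root G; the chord is G-Bb-D.
The figure 6 means first inversion — the third is in the bass.

Bb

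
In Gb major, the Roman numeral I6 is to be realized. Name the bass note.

I in Gb major has root Gb; the chord is Gb-Bb-Db.
The figure 6 means first inversion — the third is in the bass.

Bb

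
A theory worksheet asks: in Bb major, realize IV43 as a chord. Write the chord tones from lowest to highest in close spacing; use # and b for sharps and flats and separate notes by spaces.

The numeral's case and figure indicate a major seventh chord. In Bb major its root, the subdominant, is Eb.
Stacking thirds from Eb gives Eb-G-Bb-D.
With the 43 figure the chord is in second inversion; from the bass Bb upward in close position it reads Bb-D-Eb-G.

Bb D Eb G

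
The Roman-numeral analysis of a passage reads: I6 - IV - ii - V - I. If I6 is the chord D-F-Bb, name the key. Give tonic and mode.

Bb major

The anchor chord is a major triad on Bb, labeled I6.
If Bb is scale degree 1 and the mode makes that degree carry a major triad, the tonic is Bb and the mode is major.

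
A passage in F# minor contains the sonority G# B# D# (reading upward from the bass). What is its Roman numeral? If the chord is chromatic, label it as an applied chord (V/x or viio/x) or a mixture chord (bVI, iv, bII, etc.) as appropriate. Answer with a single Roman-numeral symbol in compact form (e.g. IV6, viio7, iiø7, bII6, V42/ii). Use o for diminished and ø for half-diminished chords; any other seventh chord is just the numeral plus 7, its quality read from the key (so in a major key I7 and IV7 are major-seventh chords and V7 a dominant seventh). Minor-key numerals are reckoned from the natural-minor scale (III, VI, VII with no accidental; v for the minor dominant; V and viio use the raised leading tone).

Stacked in thirds the chord is G#-B#-D#: a major triad on G#.
G# is not a diatonic chord root with this quality in F# minor, but it lies a perfect fifth above C# (V), so the chord functions as an applied dominant of V.

V/V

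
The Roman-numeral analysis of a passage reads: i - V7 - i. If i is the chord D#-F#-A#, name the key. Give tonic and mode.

The chord D#m is a minor triad rooted on D#; its label is i.
If D# is scale degree 1 and the mode makes that degree carry a minor triad, the tonic is D# and the mode is minor.

D# minor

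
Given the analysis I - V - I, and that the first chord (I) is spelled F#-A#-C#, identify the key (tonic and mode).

The anchor chord is a major triad on F#, labeled I.
If F# is scale degree 1 and the mode makes that degree carry a major triad, the tonic is F# and the mode is major.

F# major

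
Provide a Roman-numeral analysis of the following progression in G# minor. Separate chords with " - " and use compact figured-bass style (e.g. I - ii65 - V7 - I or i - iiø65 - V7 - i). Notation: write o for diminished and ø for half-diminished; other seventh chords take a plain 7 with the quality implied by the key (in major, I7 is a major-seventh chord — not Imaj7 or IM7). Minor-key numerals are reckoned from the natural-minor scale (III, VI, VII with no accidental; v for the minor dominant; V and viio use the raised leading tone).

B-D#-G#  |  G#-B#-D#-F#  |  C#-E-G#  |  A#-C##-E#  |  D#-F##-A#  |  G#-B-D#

B-D#-G# has root G#, degree 1 in G# minor, so i6.
G#-B#-D#-F#: a dominant seventh chord on G#, the applied dominant of iv → V7/iv.
C#-E-G#: minor triad on C# = scale degree 4 → iv.
A#-C##-E#: chromatic; A# is V of V, so V/V.
D#-F##-A# has root D#, degree 5 in G# minor, so V.
G#-B-D#: minor triad on G# = scale degree 1 → i.

i6 - V7/iv - iv - V/V - V - i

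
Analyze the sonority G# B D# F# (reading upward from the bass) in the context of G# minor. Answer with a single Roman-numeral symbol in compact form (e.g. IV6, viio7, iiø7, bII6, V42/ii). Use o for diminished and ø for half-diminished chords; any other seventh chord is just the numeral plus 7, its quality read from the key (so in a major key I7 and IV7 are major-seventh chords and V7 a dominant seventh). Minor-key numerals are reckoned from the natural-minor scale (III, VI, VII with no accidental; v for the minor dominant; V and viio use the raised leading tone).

i7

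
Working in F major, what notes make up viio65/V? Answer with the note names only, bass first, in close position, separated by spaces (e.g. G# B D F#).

The slash marks an applied leading-tone chord: viio of V. In F major, V is C, so the leading tone to it is B, a half step below.
Building a fully diminished seventh chord on B gives B-D-F-Ab.
The figured bass 65 indicates first inversion, placing the third (D) in the bass: D-F-Ab-B.

D F Ab B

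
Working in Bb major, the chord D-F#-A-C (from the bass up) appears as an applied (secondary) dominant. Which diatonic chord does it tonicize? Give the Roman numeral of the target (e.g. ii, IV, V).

vi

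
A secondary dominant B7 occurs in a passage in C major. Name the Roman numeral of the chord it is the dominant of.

The chord is a dominant seventh chord on B.
A dominant resolves down a perfect fifth: B → E. In C major, E is scale degree 3, i.e. iii.

iii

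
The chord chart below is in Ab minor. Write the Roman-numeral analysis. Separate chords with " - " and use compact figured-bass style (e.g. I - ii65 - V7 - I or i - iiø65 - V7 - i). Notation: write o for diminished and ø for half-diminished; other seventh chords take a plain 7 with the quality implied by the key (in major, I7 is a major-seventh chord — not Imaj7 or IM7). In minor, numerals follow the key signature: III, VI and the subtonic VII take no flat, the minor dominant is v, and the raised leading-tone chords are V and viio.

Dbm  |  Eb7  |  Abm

iv - V7 - i

Dbm has root Db, degree 4 in Ab minor, so iv.
Eb7: dominant seventh chord on Eb = scale degree 5 → V7.
Abm has root Ab, degree 1 in Ab minor, so i.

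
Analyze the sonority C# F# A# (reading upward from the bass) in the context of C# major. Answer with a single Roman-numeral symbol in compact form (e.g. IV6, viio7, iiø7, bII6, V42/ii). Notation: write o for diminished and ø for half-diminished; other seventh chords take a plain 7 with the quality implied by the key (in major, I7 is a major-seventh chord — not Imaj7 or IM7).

The pitches F#-A#-C# form a major triad rooted on F#.
F# is scale degree 4 in C# major, and a major triad on that degree is written IV.
With C# in the bass the chord is in second inversion, so the figured bass is 64.

IV64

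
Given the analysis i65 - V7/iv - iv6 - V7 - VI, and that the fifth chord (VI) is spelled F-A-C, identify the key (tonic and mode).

A minor

The anchor chord is a major triad on F, labeled VI.
Counting down 5 scale steps from F places the tonic on A; a major triad on degree 6 is diatonic only in minor.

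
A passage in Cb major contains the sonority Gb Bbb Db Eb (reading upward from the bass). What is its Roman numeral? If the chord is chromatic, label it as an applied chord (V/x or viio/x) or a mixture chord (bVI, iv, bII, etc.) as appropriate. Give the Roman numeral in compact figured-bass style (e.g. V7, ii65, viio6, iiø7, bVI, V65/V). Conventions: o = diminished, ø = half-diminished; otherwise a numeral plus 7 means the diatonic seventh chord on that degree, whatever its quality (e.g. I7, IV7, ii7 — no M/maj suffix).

The pitches Eb-Gb-Bbb-Db form a half-diminished seventh chord rooted on Eb.
Eb sits a half step below Fb (IV in Cb major); a diminished chord there is the applied leading-tone chord of IV.
With Gb in the bass the chord is in first inversion, so the figured bass is 65.

viiø65/IV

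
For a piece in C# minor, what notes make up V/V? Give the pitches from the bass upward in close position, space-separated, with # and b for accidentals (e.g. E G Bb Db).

The slash means an applied dominant: we want the dominant of V. In C# minor, V is G# major, and its dominant is built on D#.
Building a major triad on D# gives D#-F##-A#.

D# F## A#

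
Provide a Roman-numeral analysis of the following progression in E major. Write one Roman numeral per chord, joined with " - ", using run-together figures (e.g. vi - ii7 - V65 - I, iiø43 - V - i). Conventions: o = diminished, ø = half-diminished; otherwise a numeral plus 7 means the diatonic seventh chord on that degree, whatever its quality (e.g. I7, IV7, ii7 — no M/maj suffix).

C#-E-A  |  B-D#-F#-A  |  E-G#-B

C#-E-A: root A is the subdominant; major triad there is IV6.
B-D#-F#-A: root B is the dominant; dominant seventh chord there is V7.
E-G#-B: major triad on E = scale degree 1 → I.

IV6 - V7 - I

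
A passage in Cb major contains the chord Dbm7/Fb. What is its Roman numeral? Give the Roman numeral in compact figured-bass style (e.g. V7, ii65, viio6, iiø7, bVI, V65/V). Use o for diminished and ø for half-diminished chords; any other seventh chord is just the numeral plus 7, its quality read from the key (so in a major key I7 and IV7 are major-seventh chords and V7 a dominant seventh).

Stacked in thirds the chord is Db-Fb-Ab-Cb: a minor seventh chord on Db.
In Cb major, Db is the supertonic; the diatonic minor seventh chord there is ii7.
With Fb in the bass the chord is in first inversion, so the figured bass is 65.

ii65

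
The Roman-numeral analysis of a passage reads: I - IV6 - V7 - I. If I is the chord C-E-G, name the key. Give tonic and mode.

C major

The anchor chord is a major triad on C, labeled I.
If C is scale degree 1 and the mode makes that degree carry a major triad, the tonic is C and the mode is major.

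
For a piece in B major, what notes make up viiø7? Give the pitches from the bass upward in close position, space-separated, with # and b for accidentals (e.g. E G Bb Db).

A# C# E G#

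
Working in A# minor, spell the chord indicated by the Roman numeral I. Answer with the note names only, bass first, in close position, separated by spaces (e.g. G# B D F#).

A# C## E#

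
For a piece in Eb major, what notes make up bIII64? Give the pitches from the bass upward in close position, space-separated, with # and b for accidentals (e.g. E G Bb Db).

Db Gb Bb

bIII64 is a major triad on the lowered third degree, borrowed from the parallel minor. In Eb major that root is Gb.
So the chord is Gb-Bb-Db.
The figured bass 64 indicates second inversion, placing the fifth (Db) in the bass: Db-Gb-Bb.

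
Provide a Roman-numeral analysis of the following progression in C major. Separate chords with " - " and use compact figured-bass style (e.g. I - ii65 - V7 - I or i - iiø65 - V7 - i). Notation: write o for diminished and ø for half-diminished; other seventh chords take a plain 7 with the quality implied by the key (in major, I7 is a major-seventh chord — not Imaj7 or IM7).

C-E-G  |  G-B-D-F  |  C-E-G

I - V7 - I

C-E-G: major triad on C = scale degree 1 → I.
G-B-D-F: root G is the dominant; dominant seventh chord there is V7.
C-E-G: root C is the tonic; major triad there is I.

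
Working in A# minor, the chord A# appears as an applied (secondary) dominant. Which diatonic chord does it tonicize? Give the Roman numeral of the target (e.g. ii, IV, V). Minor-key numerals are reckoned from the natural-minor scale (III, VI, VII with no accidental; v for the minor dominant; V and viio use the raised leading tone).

The chord is a major triad on A#.
A dominant resolves down a perfect fifth: A# → D#. In A# minor, D# is scale degree 4, i.e. iv.

iv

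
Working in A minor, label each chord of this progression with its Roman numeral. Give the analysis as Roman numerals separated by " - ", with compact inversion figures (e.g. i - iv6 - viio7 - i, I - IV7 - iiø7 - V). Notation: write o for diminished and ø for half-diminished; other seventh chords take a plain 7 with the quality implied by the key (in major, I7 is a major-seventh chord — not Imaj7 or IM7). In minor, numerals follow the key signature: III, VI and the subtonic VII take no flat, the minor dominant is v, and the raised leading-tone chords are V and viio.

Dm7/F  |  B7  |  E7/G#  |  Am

iv65 - V7/V - V65 - i

Dm7/F: minor seventh chord on D = scale degree 4 → iv65.
B7 is the secondary dominant of V (dominant seventh chord on B): V7/V.
E7/G#: root E is the dominant; dominant seventh chord there is V65.
Am: minor triad on A = scale degree 1 → i.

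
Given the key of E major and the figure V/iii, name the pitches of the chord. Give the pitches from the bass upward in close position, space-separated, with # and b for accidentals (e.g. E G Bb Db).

D# F## A#

The slash means an applied dominant: we want the dominant of iii. In E major, iii is G# minor, and its dominant is built on D#.
Building a major triad on D# gives D#-F##-A#.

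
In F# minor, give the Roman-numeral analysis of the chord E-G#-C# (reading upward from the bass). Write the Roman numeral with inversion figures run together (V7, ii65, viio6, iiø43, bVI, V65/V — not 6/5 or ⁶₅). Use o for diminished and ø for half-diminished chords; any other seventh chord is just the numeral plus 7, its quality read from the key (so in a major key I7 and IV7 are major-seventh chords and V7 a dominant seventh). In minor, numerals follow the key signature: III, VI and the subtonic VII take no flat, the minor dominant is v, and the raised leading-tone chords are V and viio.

v6

The pitches C#-E-G# form a minor triad rooted on C#.
C# is scale degree 5 in F# minor, and a minor triad on that degree is written v.
With E in the bass the chord is in first inversion, so the figured bass is 6.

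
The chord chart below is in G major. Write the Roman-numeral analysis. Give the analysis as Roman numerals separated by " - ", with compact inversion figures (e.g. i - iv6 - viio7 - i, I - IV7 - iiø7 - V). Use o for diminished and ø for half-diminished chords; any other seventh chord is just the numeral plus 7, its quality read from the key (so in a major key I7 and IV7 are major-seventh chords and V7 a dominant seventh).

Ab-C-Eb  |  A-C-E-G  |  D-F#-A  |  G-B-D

bII - ii7 - V - I

Ab-C-Eb: major triad on Ab — chromatic; Ab is the lowered second degree, so this is the Neapolitan chord, bII.
A-C-E-G has root A, degree 2 in G major, so ii7.
D-F#-A: major triad on D = scale degree 5 → V.
G-B-D: major triad on G = scale degree 1 → I.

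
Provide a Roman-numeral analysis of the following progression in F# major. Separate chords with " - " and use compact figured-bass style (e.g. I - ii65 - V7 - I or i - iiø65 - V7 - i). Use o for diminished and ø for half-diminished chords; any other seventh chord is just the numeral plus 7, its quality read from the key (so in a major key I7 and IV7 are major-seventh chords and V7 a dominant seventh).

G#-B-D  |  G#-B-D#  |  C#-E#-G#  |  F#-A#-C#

iio - ii - V - I

G#-B-D: G# with this quality isn't in the key; it's iio, borrowed from the parallel minor.
G#-B-D# has root G#, degree 2 in F# major, so ii.
C#-E#-G#: root C# is the dominant; major triad there is V.
F#-A#-C# has root F#, degree 1 in F# major, so I.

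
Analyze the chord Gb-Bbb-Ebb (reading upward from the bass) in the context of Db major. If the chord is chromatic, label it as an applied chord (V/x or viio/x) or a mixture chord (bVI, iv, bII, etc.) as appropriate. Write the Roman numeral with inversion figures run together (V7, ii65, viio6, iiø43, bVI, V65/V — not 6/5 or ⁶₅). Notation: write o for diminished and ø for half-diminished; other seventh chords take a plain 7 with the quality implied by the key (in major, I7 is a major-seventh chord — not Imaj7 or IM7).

bII6

Stacked in thirds the chord is Ebb-Gb-Bbb: a major triad on Ebb.
Ebb is the lowered second degree of Db major (diatonic 2 would be Eb). This is the Neapolitan sixth — a major triad on the lowered second degree, here in its customary first inversion.
With Gb in the bass the chord is in first inversion, so the figured bass is 6.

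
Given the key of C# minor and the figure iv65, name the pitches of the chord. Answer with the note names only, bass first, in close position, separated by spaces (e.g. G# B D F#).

In C# minor, the subdominant is F#, and the diatonic chord built there is a minor seventh chord.
Stacking thirds from F# gives F#-A-C#-E.
With the 65 figure the chord is in first inversion; from the bass A upward in close position it reads A-C#-E-F#.

A C# E F#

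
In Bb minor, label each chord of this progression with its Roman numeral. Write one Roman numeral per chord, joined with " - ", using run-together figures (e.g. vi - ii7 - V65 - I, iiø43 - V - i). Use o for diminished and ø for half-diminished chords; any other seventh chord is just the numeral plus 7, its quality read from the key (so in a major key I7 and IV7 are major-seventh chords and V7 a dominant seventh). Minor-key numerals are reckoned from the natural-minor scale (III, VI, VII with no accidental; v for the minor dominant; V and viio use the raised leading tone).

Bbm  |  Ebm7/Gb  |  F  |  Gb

i - iv65 - V - VI

Bbm has root Bb, degree 1 in Bb minor, so i.
Ebm7/Gb: root Eb is the subdominant; minor seventh chord there is iv65.
F has root F, degree 5 in Bb minor, so V.
Gb: major triad on Gb = scale degree 6 → VI.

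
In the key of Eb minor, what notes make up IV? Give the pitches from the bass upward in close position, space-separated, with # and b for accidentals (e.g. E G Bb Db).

Ab C Eb

Scale degree 4 in Eb minor is Ab; here the chord built on it is altered to a major triad. IV is the major subdominant, borrowed from the parallel major.
So the chord is Ab-C-Eb, a major triad.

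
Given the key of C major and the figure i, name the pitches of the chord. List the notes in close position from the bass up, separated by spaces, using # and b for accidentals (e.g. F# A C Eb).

Scale degree 1 in C major is C; here the chord built on it is altered to a minor triad. i is the minor tonic, borrowed from the parallel minor.
So the chord is C-Eb-G, a minor triad.

C Eb G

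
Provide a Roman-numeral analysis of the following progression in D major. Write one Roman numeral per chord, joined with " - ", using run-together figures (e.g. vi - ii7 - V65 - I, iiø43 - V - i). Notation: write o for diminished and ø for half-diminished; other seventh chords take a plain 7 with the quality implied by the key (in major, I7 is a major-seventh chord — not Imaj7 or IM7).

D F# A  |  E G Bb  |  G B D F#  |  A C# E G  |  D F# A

D-F#-A has root D, degree 1 in D major, so I.
E-G-Bb is non-diatonic — iio, a mixture chord from D minor.
G-B-D-F# has root G, degree 4 in D major, so IV7.
A-C#-E-G has root A, degree 5 in D major, so V7.
D-F#-A has root D, degree 1 in D major, so I.

I - iio - IV7 - V7 - I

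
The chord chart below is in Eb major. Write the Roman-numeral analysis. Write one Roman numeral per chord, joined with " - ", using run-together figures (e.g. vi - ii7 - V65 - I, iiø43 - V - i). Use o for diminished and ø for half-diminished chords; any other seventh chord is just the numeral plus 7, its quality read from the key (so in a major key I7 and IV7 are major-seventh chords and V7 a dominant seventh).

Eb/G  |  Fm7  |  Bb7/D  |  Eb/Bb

Eb/G has root Eb, degree 1 in Eb major, so I6.
Fm7 has root F, degree 2 in Eb major, so ii7.
Bb7/D: dominant seventh chord on Bb = scale degree 5 → V65.
Eb/Bb: major triad on Eb = scale degree 1 → I64.

I6 - ii7 - V65 - I64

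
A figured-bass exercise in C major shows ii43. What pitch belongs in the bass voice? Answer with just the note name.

A

ii in C major has root D; the chord is D-F-A-C.
The figure 43 means second inversion — the fifth is in the bass.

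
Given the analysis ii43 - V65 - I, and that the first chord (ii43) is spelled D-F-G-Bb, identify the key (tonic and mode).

F major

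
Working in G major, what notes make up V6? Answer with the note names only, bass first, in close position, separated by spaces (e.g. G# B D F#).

The numeral's case and figure indicate a major triad. In G major its root, scale degree 5, is D.
Stacking thirds from D gives D-F#-A.
The figured bass 6 indicates first inversion, placing the third (F#) in the bass: F#-A-D.

F# A D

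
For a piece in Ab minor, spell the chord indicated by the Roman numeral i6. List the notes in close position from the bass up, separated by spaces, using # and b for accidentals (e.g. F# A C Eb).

In Ab minor, the tonic is Ab, and the diatonic chord built there is a minor triad.
Stacking thirds from Ab gives Ab-Cb-Eb.
With the 6 figure the chord is in first inversion; from the bass Cb upward in close position it reads Cb-Eb-Ab.

Cb Eb Ab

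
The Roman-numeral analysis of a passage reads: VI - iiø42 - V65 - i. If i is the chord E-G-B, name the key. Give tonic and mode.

i is given as E-G-B — a minor triad with root E.
If E is scale degree 1 and the mode makes that degree carry a minor triad, the tonic is E and the mode is minor.

E minor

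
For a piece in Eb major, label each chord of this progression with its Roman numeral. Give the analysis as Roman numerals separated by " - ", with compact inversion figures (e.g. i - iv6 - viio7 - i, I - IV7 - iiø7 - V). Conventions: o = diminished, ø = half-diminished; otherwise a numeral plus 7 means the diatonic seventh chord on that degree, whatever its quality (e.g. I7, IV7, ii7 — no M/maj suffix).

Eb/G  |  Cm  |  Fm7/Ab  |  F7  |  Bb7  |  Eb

I6 - vi - ii65 - V7/V - V7 - I

Eb/G: major triad on Eb = scale degree 1 → I6.
Cm: minor triad on C = scale degree 6 → vi.
Fm7/Ab has root F, degree 2 in Eb major, so ii65.
F7: a dominant seventh chord on F, the applied dominant of V → V7/V.
Bb7: root Bb is the dominant; dominant seventh chord there is V7.
Eb: root Eb is the tonic; major triad there is I.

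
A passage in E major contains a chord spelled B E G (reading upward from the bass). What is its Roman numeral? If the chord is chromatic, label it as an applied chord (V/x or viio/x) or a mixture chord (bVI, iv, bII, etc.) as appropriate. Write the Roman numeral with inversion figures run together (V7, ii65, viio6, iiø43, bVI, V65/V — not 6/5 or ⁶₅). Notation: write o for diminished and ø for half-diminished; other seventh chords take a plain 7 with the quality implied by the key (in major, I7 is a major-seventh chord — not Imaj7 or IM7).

Stacked in thirds the chord is E-G-B: a minor triad on E.
E is the first degree of E major. This is the minor tonic, borrowed from the parallel minor.
With B in the bass the chord is in second inversion, so the figured bass is 64.

i64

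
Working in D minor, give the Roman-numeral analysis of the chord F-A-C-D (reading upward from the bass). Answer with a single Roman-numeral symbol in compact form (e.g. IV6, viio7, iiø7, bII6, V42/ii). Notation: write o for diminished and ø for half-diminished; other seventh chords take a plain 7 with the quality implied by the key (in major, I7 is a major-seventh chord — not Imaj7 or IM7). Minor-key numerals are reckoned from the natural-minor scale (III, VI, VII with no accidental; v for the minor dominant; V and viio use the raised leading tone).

The pitches D-F-A-C form a minor seventh chord rooted on D.
D is scale degree 1 in D minor, and a minor seventh chord on that degree is written i7.
With F in the bass the chord is in first inversion, so the figured bass is 65.

i65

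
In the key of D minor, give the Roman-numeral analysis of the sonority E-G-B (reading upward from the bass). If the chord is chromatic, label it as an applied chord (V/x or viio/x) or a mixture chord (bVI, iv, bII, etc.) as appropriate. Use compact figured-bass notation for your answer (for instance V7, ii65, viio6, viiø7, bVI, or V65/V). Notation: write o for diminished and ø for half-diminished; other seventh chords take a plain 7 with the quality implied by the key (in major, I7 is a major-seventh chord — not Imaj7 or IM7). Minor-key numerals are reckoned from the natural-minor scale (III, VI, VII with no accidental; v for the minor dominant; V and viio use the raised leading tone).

The pitches E-G-B form a minor triad rooted on E.
E is the second degree of D minor. This is the minor supertonic, borrowed from the parallel major (the Dorian ii).

ii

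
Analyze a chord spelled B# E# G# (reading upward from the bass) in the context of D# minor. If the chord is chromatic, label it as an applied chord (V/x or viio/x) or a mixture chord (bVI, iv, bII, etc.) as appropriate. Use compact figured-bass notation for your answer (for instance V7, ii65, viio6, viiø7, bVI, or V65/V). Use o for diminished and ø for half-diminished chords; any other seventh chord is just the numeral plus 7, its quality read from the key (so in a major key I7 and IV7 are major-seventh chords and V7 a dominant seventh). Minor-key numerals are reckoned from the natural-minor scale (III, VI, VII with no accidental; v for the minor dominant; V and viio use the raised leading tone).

ii64

The pitches E#-G#-B# form a minor triad rooted on E#.
E# is the second degree of D# minor. This is the minor supertonic, borrowed from the parallel major (the Dorian ii).
With B# in the bass the chord is in second inversion, so the figured bass is 64.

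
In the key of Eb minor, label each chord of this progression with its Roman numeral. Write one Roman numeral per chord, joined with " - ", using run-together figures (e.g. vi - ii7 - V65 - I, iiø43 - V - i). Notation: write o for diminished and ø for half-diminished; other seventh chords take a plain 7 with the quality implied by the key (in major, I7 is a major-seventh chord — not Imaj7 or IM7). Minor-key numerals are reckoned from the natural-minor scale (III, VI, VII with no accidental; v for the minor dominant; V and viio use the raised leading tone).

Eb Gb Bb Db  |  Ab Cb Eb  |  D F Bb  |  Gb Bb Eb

i7 - iv - V6 - i6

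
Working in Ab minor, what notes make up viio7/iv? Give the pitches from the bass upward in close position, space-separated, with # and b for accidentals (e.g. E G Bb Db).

viio7/iv is a secondary leading-tone chord. The target iv is Db in Ab minor; the applied chord is rooted a semitone below, on C.
Building a fully diminished seventh chord on C gives C-Eb-Gb-Bbb.

C Eb Gb Bbb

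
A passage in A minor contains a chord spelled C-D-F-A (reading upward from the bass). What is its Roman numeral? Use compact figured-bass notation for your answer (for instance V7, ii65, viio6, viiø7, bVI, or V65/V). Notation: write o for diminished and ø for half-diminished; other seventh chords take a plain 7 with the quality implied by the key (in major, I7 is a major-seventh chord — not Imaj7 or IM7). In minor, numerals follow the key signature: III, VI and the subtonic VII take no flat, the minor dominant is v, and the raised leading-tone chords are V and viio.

The pitches D-F-A-C form a minor seventh chord rooted on D.
In A minor, D is the subdominant; the diatonic minor seventh chord there is iv7.
With C in the bass the chord is in third inversion, so the figured bass is 42.

iv42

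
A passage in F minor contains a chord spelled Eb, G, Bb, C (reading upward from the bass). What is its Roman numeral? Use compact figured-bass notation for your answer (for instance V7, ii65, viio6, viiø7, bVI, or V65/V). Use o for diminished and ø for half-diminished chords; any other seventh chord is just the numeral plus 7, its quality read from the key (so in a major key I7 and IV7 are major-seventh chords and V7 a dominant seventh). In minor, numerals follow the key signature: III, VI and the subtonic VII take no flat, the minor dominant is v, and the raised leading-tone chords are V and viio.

Stacked in thirds the chord is C-Eb-G-Bb: a minor seventh chord on C.
C is scale degree 5 in F minor, and a minor seventh chord on that degree is written v7.
With Eb in the bass the chord is in first inversion, so the figured bass is 65.

v65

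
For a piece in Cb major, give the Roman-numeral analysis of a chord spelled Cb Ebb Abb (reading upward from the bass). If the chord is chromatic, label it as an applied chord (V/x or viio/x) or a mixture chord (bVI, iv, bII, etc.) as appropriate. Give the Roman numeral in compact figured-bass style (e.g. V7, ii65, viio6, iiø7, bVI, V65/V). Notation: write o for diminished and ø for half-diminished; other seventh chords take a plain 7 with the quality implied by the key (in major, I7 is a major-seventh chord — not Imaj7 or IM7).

bVI6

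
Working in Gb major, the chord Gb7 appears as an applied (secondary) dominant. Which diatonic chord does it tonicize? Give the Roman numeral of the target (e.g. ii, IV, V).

The chord is a dominant seventh chord on Gb.
A dominant resolves down a perfect fifth: Gb → Cb. In Gb major, Cb is scale degree 4, i.e. IV.

IV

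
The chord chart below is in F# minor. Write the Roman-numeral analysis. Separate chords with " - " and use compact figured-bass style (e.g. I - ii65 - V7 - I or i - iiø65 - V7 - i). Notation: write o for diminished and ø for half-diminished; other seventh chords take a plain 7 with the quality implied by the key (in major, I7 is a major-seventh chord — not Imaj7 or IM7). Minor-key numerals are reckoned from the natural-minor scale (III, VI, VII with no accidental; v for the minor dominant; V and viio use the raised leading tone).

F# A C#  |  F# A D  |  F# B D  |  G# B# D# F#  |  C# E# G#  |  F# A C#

i - VI6 - iv64 - V7/V - V - i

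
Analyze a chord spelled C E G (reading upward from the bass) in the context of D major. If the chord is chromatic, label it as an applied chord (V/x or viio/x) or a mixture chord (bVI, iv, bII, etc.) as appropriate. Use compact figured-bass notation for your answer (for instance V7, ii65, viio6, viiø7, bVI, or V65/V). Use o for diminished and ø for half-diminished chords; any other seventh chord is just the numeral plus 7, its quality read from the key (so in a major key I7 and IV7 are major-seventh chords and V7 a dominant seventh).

The pitches C-E-G form a major triad rooted on C.
C is the lowered seventh degree of D major (diatonic 7 would be C#). This is a major triad on the lowered seventh degree (the subtonic), borrowed from the parallel minor.

bVII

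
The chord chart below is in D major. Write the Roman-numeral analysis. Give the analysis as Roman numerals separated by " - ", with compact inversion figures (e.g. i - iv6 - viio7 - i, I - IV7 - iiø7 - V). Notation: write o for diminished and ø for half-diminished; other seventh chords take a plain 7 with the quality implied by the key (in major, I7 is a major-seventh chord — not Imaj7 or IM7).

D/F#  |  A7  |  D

I6 - V7 - I

D/F#: major triad on D = scale degree 1 → I6.
A7: root A is the dominant; dominant seventh chord there is V7.
D: major triad on D = scale degree 1 → I.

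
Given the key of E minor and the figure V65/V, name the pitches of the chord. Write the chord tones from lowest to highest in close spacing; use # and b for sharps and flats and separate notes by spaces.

V65/V is a secondary dominant — the dominant seventh of V. V in E minor is B, so the applied chord's root is F#, a perfect fifth above.
Building a dominant seventh chord on F# gives F#-A#-C#-E.
With the 65 figure the chord is in first inversion; from the bass A# upward in close position it reads A#-C#-E-F#.

A# C# E F#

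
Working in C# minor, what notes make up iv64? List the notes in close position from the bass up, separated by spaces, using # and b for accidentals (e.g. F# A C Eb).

C# F# A

In C# minor, scale degree 4 is F#, and the diatonic chord built there is a minor triad.
That chord is spelled F#-A-C#.
The figured bass 64 indicates second inversion, placing the fifth (C#) in the bass: C#-F#-A.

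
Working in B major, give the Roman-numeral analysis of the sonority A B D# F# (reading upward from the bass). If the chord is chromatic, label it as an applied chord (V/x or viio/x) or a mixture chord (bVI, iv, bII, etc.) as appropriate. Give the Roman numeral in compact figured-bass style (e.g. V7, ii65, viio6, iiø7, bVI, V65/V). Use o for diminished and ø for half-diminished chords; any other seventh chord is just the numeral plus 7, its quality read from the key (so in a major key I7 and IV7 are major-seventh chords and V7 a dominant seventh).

V42/IV

The pitches B-D#-F#-A form a dominant seventh chord rooted on B.
B is not a diatonic chord root with this quality in B major, but it lies a perfect fifth above E (IV), so the chord functions as an applied dominant of IV.
With A in the bass the chord is in third inversion, so the figured bass is 42.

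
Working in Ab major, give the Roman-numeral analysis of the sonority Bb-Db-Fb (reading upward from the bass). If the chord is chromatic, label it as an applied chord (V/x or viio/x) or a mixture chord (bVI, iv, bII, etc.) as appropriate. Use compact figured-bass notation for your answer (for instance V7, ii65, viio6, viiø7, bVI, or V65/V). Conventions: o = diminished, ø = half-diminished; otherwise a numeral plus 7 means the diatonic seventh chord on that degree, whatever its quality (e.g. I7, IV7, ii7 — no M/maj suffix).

The pitches Bb-Db-Fb form a diminished triad rooted on Bb.
Bb is the second degree of Ab major. This is the diminished supertonic triad, borrowed from the parallel minor.

iio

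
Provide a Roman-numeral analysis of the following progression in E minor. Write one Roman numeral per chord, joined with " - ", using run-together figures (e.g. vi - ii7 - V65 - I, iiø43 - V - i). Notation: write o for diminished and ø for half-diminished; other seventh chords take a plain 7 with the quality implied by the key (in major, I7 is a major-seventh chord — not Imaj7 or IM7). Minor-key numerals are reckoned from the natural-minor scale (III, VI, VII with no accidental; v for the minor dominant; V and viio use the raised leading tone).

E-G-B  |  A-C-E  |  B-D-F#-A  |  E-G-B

E-G-B: minor triad on E = scale degree 1 → i.
A-C-E: root A is the subdominant; minor triad there is iv.
B-D-F#-A: minor seventh chord on B = scale degree 5 → v7.
E-G-B: root E is the tonic; minor triad there is i.

i - iv - v7 - i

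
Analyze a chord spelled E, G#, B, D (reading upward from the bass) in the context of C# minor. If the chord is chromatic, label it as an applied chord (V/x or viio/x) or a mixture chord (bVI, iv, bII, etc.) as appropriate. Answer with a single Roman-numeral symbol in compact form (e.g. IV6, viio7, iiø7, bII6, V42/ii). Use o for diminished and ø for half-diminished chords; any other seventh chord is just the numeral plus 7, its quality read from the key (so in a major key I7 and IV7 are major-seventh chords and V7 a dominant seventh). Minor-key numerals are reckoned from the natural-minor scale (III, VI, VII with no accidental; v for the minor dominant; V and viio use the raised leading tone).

Stacked in thirds the chord is E-G#-B-D: a dominant seventh chord on E.
E is not a diatonic chord root with this quality in C# minor, but it lies a perfect fifth above A (VI), so the chord functions as an applied dominant of VI.

V7/VI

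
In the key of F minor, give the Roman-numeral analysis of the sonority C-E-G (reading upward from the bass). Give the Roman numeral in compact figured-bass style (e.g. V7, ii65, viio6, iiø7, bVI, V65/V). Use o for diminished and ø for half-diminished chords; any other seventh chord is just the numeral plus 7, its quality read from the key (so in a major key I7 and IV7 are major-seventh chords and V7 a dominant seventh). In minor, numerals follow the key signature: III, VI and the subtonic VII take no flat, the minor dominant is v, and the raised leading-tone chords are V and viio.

V

The pitches C-E-G form a major triad rooted on C.
C is scale degree 5 in F minor, and a major triad on that degree is written V.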